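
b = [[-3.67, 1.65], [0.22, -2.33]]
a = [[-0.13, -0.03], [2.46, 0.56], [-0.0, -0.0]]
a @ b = [[0.47, -0.14], [-8.9, 2.75], [0.0, 0.0]]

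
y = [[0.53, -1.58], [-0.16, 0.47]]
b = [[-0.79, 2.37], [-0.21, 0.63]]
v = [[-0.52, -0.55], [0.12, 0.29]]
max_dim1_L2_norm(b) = 2.5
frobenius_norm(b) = 2.58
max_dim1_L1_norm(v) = 1.07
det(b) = -0.00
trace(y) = 1.00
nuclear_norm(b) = 2.58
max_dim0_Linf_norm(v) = 0.55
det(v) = -0.08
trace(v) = -0.23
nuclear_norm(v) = 0.92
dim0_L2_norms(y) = [0.55, 1.65]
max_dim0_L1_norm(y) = 2.05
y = v @ b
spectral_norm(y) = 1.74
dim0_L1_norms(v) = [0.64, 0.84]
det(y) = -0.00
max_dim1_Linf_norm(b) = 2.37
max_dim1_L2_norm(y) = 1.67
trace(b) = -0.16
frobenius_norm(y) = 1.74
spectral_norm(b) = 2.58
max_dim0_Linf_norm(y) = 1.58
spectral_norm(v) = 0.81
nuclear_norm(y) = 1.74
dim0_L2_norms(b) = [0.82, 2.45]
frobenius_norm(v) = 0.82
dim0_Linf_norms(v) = [0.52, 0.55]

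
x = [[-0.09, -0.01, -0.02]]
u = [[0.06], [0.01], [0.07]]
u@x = [[-0.01, -0.00, -0.0], [-0.0, -0.0, -0.0], [-0.01, -0.0, -0.0]]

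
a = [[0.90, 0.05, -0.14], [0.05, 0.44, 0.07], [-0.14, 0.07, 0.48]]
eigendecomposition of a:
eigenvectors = [[0.96, 0.24, 0.16], [0.06, -0.70, 0.71], [-0.28, 0.67, 0.69]]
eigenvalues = [0.94, 0.36, 0.52]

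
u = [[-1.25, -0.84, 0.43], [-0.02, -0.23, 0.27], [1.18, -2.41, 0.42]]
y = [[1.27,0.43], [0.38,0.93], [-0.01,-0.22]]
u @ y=[[-1.91, -1.41],  [-0.12, -0.28],  [0.58, -1.83]]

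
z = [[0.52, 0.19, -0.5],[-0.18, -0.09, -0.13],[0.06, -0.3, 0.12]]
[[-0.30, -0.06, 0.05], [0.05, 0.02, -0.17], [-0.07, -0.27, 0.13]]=z@[[-0.49,-0.46,0.63],[0.21,0.77,-0.09],[0.18,-0.07,0.52]]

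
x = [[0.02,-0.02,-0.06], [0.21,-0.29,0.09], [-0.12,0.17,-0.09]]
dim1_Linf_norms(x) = [0.06, 0.29, 0.17]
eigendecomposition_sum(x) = [[-0.01, 0.01, -0.01], [0.19, -0.26, 0.13], [-0.12, 0.17, -0.09]] + [[-0.00,0.0,0.00], [-0.0,0.00,0.0], [-0.0,0.0,0.00]] + [[0.03, -0.03, -0.05], [0.02, -0.03, -0.04], [0.0, -0.0, -0.0]]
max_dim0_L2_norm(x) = 0.34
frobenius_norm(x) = 0.44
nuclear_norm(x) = 0.50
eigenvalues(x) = [-0.36, -0.0, -0.0]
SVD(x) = [[-0.02, 0.9, -0.43], [-0.85, 0.21, 0.48], [0.52, 0.38, 0.77]] @ diag([0.43221907911843194, 0.07270947425208542, 1.9830723632369098e-17]) @ [[-0.56, 0.78, -0.28], [0.22, -0.19, -0.96], [0.80, 0.60, 0.07]]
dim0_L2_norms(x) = [0.24, 0.34, 0.14]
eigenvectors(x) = [[0.04, -0.80, 0.80],[-0.84, -0.6, 0.60],[0.55, -0.07, 0.07]]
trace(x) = -0.36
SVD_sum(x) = [[0.01, -0.01, 0.0], [0.21, -0.29, 0.10], [-0.13, 0.18, -0.06]] + [[0.01,  -0.01,  -0.06], [0.0,  -0.00,  -0.01], [0.01,  -0.01,  -0.03]] + [[-0.00, -0.0, -0.0], [0.0, 0.0, 0.0], [0.0, 0.0, 0.00]]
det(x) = -0.00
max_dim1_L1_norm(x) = 0.59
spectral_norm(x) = 0.43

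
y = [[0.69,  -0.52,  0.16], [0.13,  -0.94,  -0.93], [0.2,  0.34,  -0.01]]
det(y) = 0.358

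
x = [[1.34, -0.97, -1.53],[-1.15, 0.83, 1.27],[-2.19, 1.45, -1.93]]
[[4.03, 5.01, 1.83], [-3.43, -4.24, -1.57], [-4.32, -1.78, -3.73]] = x @ [[2.18, 3.08, 0.81], [-0.35, 1.44, -1.08], [-0.50, -1.49, 0.2]]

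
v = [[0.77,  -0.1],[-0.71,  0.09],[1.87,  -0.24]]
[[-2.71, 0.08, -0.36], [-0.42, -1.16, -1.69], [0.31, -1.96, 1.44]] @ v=[[-2.82, 0.36],[-2.66, 0.34],[4.32, -0.55]]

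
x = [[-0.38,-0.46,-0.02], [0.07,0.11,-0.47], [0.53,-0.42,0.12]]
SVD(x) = [[0.06, 0.92, 0.38], [-0.27, -0.36, 0.90], [0.96, -0.16, 0.22]] @ diag([0.6994342615638012, 0.6200304043228491, 0.43858181843978034]) @ [[0.67, -0.66, 0.34],[-0.74, -0.64, 0.21],[0.08, -0.39, -0.92]]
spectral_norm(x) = 0.70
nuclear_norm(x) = 1.76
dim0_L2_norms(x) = [0.66, 0.63, 0.49]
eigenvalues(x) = [(-0.4+0.36j), (-0.4-0.36j), (0.65+0j)]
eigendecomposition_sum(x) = [[(-0.21+0.14j),-0.17-0.11j,(-0.06-0.14j)], [(0.09+0.17j),(-0.09+0.12j),-0.11+0.04j], [(0.2+0.13j),-0.03+0.18j,-0.10+0.11j]] + [[(-0.21-0.14j), (-0.17+0.11j), (-0.06+0.14j)], [0.09-0.17j, (-0.09-0.12j), -0.11-0.04j], [(0.2-0.13j), (-0.03-0.18j), -0.10-0.11j]] + [[0.05-0.00j, (-0.12-0j), 0.11-0.00j], [(-0.11+0j), (0.29+0j), -0.26+0.00j], [(0.14-0j), (-0.36-0j), 0.31-0.00j]]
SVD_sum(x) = [[0.03, -0.03, 0.01], [-0.12, 0.12, -0.06], [0.45, -0.44, 0.23]] + [[-0.42,-0.37,0.12], [0.16,0.14,-0.05], [0.07,0.06,-0.02]] + [[0.01, -0.07, -0.15], [0.03, -0.15, -0.36], [0.01, -0.04, -0.09]]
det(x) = 0.19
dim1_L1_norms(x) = [0.86, 0.65, 1.07]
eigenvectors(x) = [[(0.64+0j),  (0.64-0j),  0.26+0.00j], [(0.04-0.48j),  (0.04+0.48j),  (-0.61+0j)], [(-0.23-0.55j),  (-0.23+0.55j),  0.75+0.00j]]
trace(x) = -0.15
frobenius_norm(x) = 1.03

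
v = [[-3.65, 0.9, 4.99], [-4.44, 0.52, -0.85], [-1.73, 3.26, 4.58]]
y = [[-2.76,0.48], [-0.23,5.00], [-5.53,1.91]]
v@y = [[-17.73, 12.28], [16.84, -1.15], [-21.30, 24.22]]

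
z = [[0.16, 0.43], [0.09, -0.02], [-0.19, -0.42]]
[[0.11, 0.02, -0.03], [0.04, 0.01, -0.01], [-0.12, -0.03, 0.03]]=z@[[0.45, 0.1, -0.11], [0.09, 0.02, -0.02]]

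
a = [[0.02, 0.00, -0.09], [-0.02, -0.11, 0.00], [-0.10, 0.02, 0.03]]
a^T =[[0.02, -0.02, -0.1], [0.0, -0.11, 0.02], [-0.09, 0.0, 0.03]]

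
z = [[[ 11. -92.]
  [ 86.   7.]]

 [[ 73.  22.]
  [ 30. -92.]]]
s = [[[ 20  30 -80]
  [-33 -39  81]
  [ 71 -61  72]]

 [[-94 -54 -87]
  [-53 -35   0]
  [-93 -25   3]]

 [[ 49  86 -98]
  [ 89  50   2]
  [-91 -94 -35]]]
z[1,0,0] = 73.0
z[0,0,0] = 11.0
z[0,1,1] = 7.0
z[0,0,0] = 11.0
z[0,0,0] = 11.0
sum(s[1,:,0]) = -240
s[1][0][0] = -94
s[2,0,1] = 86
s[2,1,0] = 89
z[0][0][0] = 11.0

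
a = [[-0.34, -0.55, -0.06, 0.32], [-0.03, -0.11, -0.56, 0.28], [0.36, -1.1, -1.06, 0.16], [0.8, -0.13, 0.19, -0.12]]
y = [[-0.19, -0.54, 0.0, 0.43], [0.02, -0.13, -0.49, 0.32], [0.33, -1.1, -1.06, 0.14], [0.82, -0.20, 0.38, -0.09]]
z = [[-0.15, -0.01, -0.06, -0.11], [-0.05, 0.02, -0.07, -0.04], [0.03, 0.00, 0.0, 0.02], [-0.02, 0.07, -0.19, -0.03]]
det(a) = 0.20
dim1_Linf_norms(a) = [0.55, 0.56, 1.1, 0.8]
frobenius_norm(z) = 0.30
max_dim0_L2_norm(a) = 1.24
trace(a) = -1.63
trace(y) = -1.47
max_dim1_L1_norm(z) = 0.33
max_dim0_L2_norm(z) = 0.21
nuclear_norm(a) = 3.40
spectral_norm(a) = 1.70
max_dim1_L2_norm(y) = 1.57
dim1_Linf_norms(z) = [0.15, 0.07, 0.03, 0.19]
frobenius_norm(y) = 2.05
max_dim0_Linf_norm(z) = 0.19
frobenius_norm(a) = 2.03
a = y + z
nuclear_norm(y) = 3.53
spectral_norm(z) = 0.26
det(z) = -0.00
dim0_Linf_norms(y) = [0.82, 1.1, 1.06, 0.43]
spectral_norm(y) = 1.69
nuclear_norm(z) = 0.42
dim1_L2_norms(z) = [0.2, 0.1, 0.04, 0.21]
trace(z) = -0.16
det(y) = 0.29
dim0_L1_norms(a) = [1.53, 1.89, 1.87, 0.88]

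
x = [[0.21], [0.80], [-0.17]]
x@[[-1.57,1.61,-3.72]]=[[-0.33, 0.34, -0.78], [-1.26, 1.29, -2.98], [0.27, -0.27, 0.63]]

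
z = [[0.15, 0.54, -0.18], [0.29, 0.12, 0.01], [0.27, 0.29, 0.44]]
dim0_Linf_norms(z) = [0.29, 0.54, 0.44]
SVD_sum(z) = [[0.25, 0.38, 0.12],  [0.13, 0.21, 0.06],  [0.26, 0.40, 0.12]] + [[-0.06, 0.14, -0.31],[0.00, -0.01, 0.01],[0.06, -0.13, 0.30]] + [[-0.04,  0.02,  0.02], [0.16,  -0.08,  -0.07], [-0.04,  0.02,  0.02]]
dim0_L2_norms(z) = [0.42, 0.62, 0.48]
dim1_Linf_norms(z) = [0.54, 0.29, 0.44]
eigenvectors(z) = [[(0.79+0j), 0.01-0.39j, (0.01+0.39j)], [(-0.61+0j), (-0.14-0.24j), (-0.14+0.24j)], [-0.05+0.00j, (-0.88+0j), -0.88-0.00j]]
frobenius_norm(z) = 0.89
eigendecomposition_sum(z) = [[(-0.11+0j), (0.19+0j), (-0.03+0j)], [0.09-0.00j, -0.14-0.00j, (0.02-0j)], [0.01-0.00j, (-0.01-0j), -0j]] + [[0.13+0.06j, 0.18+0.07j, -0.07+0.09j], [0.10-0.01j, 0.13-0.02j, (-0.01+0.08j)], [(0.13-0.3j), 0.15-0.40j, (0.22+0.16j)]] + [[(0.13-0.06j),(0.18-0.07j),-0.07-0.09j], [0.10+0.01j,0.13+0.02j,(-0.01-0.08j)], [(0.13+0.3j),(0.15+0.4j),0.22-0.16j]]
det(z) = -0.07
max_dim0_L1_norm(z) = 0.95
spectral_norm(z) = 0.72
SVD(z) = [[-0.65, 0.73, 0.22], [-0.35, -0.03, -0.94], [-0.67, -0.69, 0.27]] @ diag([0.7247929043052731, 0.4804204388893801, 0.19892573429816104]) @ [[-0.53, -0.81, -0.25], [-0.18, 0.39, -0.90], [-0.83, 0.43, 0.35]]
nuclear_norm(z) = 1.40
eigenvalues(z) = [(-0.25+0j), (0.48+0.2j), (0.48-0.2j)]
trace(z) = 0.71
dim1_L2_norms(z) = [0.59, 0.31, 0.59]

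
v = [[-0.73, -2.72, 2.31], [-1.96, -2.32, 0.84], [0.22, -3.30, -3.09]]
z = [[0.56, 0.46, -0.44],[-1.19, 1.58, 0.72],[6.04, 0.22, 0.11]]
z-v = [[1.29, 3.18, -2.75], [0.77, 3.90, -0.12], [5.82, 3.52, 3.2]]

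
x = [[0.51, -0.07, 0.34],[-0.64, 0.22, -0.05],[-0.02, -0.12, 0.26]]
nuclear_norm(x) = 1.37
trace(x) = 0.99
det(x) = 0.04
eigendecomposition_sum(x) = [[0.42+0.00j, (-0.14+0j), (0.33+0j)],[-0.56-0.00j, (0.19-0j), (-0.44-0j)],[(0.13+0j), (-0.04+0j), 0.10+0.00j]] + [[0.05+0.03j, 0.04+0.00j, -0.07j],[(-0.04+0.15j), (0.02+0.1j), 0.20-0.05j],[-0.08+0.03j, -0.04+0.04j, (0.08+0.07j)]] + [[0.05-0.03j, (0.04-0j), 0.00+0.07j],[-0.04-0.15j, 0.02-0.10j, (0.2+0.05j)],[(-0.08-0.03j), (-0.04-0.04j), (0.08-0.07j)]]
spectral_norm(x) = 0.89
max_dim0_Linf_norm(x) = 0.64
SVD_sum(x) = [[0.54, -0.15, 0.2], [-0.6, 0.16, -0.22], [0.09, -0.02, 0.03]] + [[-0.05,  -0.00,  0.13], [-0.06,  -0.01,  0.16], [-0.09,  -0.01,  0.24]] + [[0.02, 0.08, 0.01],[0.01, 0.06, 0.01],[-0.02, -0.09, -0.01]]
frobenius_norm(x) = 0.96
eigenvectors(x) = [[(-0.59+0j), (0.09-0.29j), 0.09+0.29j], [(0.79+0j), (0.84+0j), (0.84-0j)], [-0.18+0.00j, 0.25+0.37j, (0.25-0.37j)]]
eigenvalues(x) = [(0.71+0j), (0.14+0.2j), (0.14-0.2j)]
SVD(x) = [[-0.67, -0.43, -0.61], [0.74, -0.50, -0.46], [-0.11, -0.75, 0.65]] @ diag([0.8888789365333452, 0.33729531997936085, 0.14009319507874063]) @ [[-0.91, 0.25, -0.33], [0.35, 0.03, -0.94], [-0.22, -0.97, -0.12]]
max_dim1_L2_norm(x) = 0.68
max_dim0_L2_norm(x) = 0.82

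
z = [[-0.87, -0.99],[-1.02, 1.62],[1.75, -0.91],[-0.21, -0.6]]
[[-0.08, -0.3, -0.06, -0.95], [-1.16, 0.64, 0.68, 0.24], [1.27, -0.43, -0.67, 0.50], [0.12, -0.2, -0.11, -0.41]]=z @ [[0.53, -0.06, -0.24, 0.54],[-0.38, 0.36, 0.27, 0.49]]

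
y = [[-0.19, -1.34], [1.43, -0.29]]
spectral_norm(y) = 1.47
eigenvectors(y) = [[(0.03+0.7j), (0.03-0.7j)], [0.72+0.00j, (0.72-0j)]]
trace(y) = -0.48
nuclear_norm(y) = 2.81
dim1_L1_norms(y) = [1.53, 1.72]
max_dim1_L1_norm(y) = 1.72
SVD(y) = [[0.33, 0.95],  [0.95, -0.33]] @ diag([1.4729085436723157, 1.3383723032015786]) @ [[0.88, -0.48],[-0.48, -0.88]]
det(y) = 1.97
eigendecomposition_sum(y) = [[-0.09+0.70j,-0.67-0.12j], [(0.71+0.12j),(-0.15+0.69j)]] + [[-0.09-0.70j,(-0.67+0.12j)], [(0.71-0.12j),(-0.15-0.69j)]]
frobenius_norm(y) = 1.99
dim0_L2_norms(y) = [1.44, 1.37]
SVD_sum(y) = [[0.42, -0.23], [1.22, -0.67]] + [[-0.61, -1.11], [0.21, 0.38]]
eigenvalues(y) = [(-0.24+1.38j), (-0.24-1.38j)]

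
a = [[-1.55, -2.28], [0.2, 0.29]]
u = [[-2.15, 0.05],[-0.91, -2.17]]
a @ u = [[5.41, 4.87], [-0.69, -0.62]]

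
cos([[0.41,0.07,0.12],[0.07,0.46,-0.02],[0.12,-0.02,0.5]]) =[[0.91, -0.03, -0.05], [-0.03, 0.89, 0.01], [-0.05, 0.01, 0.87]]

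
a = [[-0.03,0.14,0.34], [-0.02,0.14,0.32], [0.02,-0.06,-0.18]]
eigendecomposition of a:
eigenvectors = [[0.69, 0.88, 0.63], [0.57, -0.41, 0.76], [-0.45, 0.24, -0.13]]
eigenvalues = [-0.13, -0.0, 0.07]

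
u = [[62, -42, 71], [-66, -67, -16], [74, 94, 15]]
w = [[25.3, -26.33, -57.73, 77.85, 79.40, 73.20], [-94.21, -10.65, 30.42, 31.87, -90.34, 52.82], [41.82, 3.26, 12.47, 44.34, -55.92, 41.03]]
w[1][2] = 30.42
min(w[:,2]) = -57.73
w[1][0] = -94.21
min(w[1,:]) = -94.21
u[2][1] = 94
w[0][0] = 25.3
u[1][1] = -67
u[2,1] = 94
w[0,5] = 73.2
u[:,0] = [62, -66, 74]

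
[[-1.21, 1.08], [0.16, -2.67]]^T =[[-1.21, 0.16], [1.08, -2.67]]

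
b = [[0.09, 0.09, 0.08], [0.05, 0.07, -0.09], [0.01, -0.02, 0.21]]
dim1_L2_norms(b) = [0.15, 0.12, 0.21]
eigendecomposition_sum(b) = [[-0.00, 0.00, 0.00], [0.00, -0.00, -0.0], [0.0, -0.00, -0.0]] + [[0.09, 0.10, 0.03], [0.05, 0.06, 0.02], [0.0, 0.0, 0.0]] + [[0.0,-0.01,0.05], [-0.0,0.01,-0.11], [0.01,-0.02,0.21]]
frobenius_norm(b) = 0.29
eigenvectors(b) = [[-0.75, 0.85, 0.23], [0.66, 0.52, -0.44], [0.1, 0.03, 0.87]]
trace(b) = 0.37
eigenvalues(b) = [-0.0, 0.15, 0.22]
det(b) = -0.00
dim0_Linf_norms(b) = [0.09, 0.09, 0.21]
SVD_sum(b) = [[0.01, -0.0, 0.08], [-0.01, 0.0, -0.09], [0.02, -0.01, 0.21]] + [[0.08,0.09,-0.00], [0.06,0.07,-0.00], [-0.01,-0.01,0.00]] + [[-0.0,0.00,0.00],[0.0,-0.00,-0.0],[0.0,-0.00,-0.0]]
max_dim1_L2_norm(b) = 0.21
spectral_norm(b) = 0.24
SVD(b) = [[-0.34,-0.82,-0.46], [0.36,-0.57,0.74], [-0.87,0.08,0.49]] @ diag([0.2432788269805453, 0.15334735610518366, 2.680522112924317e-05]) @ [[-0.09, 0.05, -0.99], [-0.66, -0.75, 0.02], [0.75, -0.66, -0.1]]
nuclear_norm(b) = 0.40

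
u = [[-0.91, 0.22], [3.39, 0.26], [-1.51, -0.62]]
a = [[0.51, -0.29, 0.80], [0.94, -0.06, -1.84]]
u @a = [[-0.26, 0.25, -1.13],  [1.97, -1.00, 2.23],  [-1.35, 0.48, -0.07]]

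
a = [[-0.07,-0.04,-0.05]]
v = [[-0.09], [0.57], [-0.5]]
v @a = [[0.01,  0.00,  0.00], [-0.04,  -0.02,  -0.03], [0.04,  0.02,  0.02]]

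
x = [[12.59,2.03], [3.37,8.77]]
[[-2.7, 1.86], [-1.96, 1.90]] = x @ [[-0.19,  0.12], [-0.15,  0.17]]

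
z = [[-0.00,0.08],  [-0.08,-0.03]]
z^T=[[-0.0, -0.08],  [0.08, -0.03]]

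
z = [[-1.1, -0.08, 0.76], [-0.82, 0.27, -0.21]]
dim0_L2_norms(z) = [1.37, 0.28, 0.79]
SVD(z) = [[-0.89, -0.46], [-0.46, 0.89]] @ diag([1.4731783513112575, 0.6427639887453592]) @ [[0.92, -0.04, -0.39], [-0.34, 0.43, -0.84]]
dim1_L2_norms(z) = [1.34, 0.89]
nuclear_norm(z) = 2.12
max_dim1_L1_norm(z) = 1.94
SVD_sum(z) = [[-1.20,0.05,0.51], [-0.63,0.02,0.27]] + [[0.10,-0.13,0.25], [-0.19,0.25,-0.48]]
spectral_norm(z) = 1.47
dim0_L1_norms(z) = [1.92, 0.35, 0.97]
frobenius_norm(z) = 1.61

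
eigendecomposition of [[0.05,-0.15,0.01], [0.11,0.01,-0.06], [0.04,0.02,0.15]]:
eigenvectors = [[(0.72+0j), (0.72-0j), 0.30+0.00j], [(0.11-0.66j), 0.11+0.66j, (-0.16+0j)], [-0.17-0.08j, (-0.17+0.08j), (0.94+0j)]]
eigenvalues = [(0.03+0.13j), (0.03-0.13j), (0.16+0j)]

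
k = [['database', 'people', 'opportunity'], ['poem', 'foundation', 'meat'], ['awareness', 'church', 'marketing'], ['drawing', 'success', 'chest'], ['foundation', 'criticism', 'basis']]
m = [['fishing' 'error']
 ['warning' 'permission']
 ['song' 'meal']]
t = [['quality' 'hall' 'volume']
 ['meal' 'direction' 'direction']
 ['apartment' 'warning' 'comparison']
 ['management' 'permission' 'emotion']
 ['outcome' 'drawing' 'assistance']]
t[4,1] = 'drawing'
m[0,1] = 'error'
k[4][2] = 'basis'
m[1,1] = 'permission'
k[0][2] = 'opportunity'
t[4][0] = 'outcome'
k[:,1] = ['people', 'foundation', 'church', 'success', 'criticism']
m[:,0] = ['fishing', 'warning', 'song']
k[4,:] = ['foundation', 'criticism', 'basis']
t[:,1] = ['hall', 'direction', 'warning', 'permission', 'drawing']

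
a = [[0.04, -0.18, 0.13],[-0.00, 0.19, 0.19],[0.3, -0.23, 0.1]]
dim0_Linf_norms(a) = [0.3, 0.23, 0.19]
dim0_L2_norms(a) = [0.3, 0.35, 0.25]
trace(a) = 0.33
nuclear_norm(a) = 0.83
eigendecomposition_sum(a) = [[(-0.09+0j), (-0.01-0j), (0.06-0j)], [-0.04+0.00j, -0.00-0.00j, (0.03-0j)], [(0.08-0j), 0.01+0.00j, -0.05+0.00j]] + [[(0.07+0.01j), (-0.08+0.07j), (0.04+0.06j)], [(0.02-0.09j), (0.1+0.12j), (0.08-0.05j)], [0.11+0.00j, -0.12+0.14j, 0.07+0.08j]] + [[(0.07-0.01j), (-0.08-0.07j), (0.04-0.06j)], [0.02+0.09j, 0.10-0.12j, 0.08+0.05j], [(0.11-0j), -0.12-0.14j, 0.07-0.08j]]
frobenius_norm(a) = 0.53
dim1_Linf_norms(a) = [0.18, 0.19, 0.3]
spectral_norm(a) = 0.44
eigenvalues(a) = [(-0.15+0j), (0.24+0.22j), (0.24-0.22j)]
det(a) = -0.02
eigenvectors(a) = [[(-0.74+0j), -0.41-0.06j, -0.41+0.06j],[(-0.33+0j), -0.13+0.57j, -0.13-0.57j],[(0.59+0j), (-0.69+0j), -0.69-0.00j]]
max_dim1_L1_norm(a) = 0.63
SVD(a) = [[-0.43,  0.14,  0.89], [0.22,  0.98,  -0.05], [-0.88,  0.17,  -0.45]] @ diag([0.43755192948104377, 0.25785429495394613, 0.1343855333777384]) @ [[-0.64, 0.73, -0.23], [0.22, 0.47, 0.86], [-0.74, -0.50, 0.46]]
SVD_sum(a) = [[0.12, -0.14, 0.04],[-0.06, 0.07, -0.02],[0.25, -0.28, 0.09]] + [[0.01, 0.02, 0.03], [0.06, 0.12, 0.22], [0.01, 0.02, 0.04]] + [[-0.09,-0.06,0.06],[0.0,0.00,-0.00],[0.04,0.03,-0.03]]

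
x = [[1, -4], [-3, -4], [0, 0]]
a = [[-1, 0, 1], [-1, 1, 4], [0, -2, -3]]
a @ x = [[-1, 4], [-4, 0], [6, 8]]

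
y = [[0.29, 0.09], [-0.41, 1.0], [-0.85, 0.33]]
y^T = [[0.29, -0.41, -0.85],[0.09, 1.00, 0.33]]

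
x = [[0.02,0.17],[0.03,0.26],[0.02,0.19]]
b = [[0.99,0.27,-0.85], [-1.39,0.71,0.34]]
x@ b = [[-0.22, 0.13, 0.04], [-0.33, 0.19, 0.06], [-0.24, 0.14, 0.05]]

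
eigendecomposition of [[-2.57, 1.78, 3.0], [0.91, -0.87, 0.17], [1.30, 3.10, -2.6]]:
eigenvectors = [[-0.70, -0.92, 0.91], [-0.4, 0.25, -0.40], [-0.6, 0.3, 0.10]]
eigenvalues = [0.99, -4.02, -3.01]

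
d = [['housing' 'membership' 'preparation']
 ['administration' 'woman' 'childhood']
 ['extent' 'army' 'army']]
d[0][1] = 'membership'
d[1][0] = 'administration'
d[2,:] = ['extent', 'army', 'army']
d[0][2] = 'preparation'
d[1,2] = 'childhood'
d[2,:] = ['extent', 'army', 'army']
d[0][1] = 'membership'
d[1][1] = 'woman'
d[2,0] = 'extent'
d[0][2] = 'preparation'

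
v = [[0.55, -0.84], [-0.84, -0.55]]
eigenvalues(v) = [1.0, -1.0]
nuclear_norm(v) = 2.01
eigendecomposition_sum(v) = [[0.78, -0.42],  [-0.42, 0.23]] + [[-0.23, -0.42], [-0.42, -0.78]]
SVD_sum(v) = [[0.55, 0.00], [-0.84, 0.00]] + [[0.0, -0.84],[0.0, -0.55]]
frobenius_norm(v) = 1.42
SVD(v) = [[-0.55, 0.84], [0.84, 0.55]] @ diag([1.004041831797859, 1.004041831797859]) @ [[-1.00,-0.00], [-0.00,-1.00]]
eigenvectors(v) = [[0.88, 0.48],[-0.48, 0.88]]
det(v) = -1.01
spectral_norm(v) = 1.00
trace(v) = 0.00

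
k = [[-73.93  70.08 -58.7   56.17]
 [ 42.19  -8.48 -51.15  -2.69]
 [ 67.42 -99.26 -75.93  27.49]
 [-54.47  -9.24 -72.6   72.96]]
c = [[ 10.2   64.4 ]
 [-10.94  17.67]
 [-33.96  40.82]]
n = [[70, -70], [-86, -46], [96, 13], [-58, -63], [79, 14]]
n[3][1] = -63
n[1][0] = -86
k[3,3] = 72.96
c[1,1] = 17.67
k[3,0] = -54.47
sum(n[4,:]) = 93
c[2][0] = -33.96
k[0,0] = -73.93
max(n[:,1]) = 14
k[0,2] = -58.7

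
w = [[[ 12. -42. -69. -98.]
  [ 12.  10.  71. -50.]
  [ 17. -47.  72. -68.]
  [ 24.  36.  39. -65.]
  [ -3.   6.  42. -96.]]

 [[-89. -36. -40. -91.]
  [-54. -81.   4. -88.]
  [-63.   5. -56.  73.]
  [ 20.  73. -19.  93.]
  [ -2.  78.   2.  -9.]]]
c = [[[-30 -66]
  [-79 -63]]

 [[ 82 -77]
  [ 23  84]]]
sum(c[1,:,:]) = 112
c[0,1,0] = -79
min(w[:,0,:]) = -98.0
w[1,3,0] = 20.0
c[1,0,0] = 82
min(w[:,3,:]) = -65.0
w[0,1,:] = [12.0, 10.0, 71.0, -50.0]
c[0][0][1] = -66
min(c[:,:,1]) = -77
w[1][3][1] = 73.0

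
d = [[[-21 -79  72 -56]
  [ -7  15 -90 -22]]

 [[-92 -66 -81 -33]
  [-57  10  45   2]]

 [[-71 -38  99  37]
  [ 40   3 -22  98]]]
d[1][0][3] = -33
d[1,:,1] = [-66, 10]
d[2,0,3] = 37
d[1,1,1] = 10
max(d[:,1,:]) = 98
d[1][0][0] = -92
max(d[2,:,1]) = 3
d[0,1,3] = -22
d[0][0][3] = -56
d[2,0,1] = -38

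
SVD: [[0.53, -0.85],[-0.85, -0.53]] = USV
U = [[-0.53, 0.85], [0.85, 0.53]]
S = [1.0, 1.0]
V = [[-1.0,  -0.0], [-0.00,  -1.0]]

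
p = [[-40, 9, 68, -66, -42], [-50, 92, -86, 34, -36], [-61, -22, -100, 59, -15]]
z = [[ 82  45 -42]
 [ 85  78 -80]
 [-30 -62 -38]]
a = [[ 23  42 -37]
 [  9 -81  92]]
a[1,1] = -81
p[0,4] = -42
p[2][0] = -61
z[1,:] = [85, 78, -80]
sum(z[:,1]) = 61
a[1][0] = 9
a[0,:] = [23, 42, -37]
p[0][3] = -66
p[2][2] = -100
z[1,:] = [85, 78, -80]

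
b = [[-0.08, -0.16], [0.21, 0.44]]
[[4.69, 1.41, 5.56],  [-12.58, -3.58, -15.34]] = b @ [[-30.54, -29.94, 3.93], [-14.02, 6.15, -36.74]]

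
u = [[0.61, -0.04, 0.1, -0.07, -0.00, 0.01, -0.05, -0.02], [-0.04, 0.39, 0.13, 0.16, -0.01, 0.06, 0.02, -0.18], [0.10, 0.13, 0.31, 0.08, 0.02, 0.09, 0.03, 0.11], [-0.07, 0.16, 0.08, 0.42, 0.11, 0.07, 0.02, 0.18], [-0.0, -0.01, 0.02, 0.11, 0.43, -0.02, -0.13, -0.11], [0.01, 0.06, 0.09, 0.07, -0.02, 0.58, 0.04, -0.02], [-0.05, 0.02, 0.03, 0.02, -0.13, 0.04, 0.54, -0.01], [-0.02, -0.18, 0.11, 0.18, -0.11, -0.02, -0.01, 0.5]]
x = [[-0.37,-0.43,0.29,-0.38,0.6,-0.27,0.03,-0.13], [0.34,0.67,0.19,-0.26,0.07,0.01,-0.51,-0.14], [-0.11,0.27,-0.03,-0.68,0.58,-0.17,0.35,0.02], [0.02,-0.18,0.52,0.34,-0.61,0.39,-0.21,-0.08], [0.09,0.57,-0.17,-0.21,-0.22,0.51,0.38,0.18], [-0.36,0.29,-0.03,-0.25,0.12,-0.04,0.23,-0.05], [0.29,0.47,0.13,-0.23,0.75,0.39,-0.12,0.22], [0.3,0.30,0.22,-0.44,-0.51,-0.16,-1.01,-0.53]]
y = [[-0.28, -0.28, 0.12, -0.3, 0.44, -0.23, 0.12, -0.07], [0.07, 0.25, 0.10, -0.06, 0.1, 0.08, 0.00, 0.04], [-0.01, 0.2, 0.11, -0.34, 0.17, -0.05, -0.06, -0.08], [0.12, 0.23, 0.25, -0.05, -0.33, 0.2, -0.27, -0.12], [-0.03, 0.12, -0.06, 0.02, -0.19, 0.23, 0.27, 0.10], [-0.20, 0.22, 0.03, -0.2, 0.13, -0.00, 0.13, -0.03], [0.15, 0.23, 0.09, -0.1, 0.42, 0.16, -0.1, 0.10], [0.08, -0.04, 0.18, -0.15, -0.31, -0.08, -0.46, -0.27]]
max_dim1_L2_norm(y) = 0.73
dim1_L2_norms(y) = [0.73, 0.31, 0.46, 0.61, 0.44, 0.4, 0.56, 0.67]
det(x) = -0.00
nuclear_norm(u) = 3.78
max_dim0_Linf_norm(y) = 0.46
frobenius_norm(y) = 1.52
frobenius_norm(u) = 1.51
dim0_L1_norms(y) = [0.94, 1.57, 0.94, 1.22, 2.09, 1.03, 1.41, 0.81]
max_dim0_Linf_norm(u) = 0.61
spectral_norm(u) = 0.76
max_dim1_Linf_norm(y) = 0.46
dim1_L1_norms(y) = [1.84, 0.7, 1.02, 1.57, 1.02, 0.94, 1.35, 1.57]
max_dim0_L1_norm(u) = 1.13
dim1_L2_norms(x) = [1.0, 0.98, 1.02, 1.0, 0.94, 0.59, 1.07, 1.42]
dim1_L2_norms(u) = [0.63, 0.48, 0.39, 0.51, 0.48, 0.6, 0.56, 0.58]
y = u @ x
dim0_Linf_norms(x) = [0.37, 0.67, 0.52, 0.68, 0.75, 0.51, 1.01, 0.53]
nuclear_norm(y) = 3.31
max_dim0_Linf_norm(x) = 1.01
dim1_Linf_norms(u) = [0.61, 0.39, 0.31, 0.42, 0.43, 0.58, 0.54, 0.5]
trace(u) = 3.78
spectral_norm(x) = 1.75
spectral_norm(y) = 0.97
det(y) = -0.00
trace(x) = -0.30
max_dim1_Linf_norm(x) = 1.01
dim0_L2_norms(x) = [0.76, 1.21, 0.7, 1.07, 1.4, 0.83, 1.29, 0.64]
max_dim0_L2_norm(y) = 0.82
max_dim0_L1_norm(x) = 3.46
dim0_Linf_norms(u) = [0.61, 0.39, 0.31, 0.42, 0.43, 0.58, 0.54, 0.5]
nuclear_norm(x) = 6.55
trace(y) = -0.53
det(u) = 0.00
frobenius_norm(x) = 2.90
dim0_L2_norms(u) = [0.63, 0.48, 0.39, 0.51, 0.48, 0.6, 0.56, 0.58]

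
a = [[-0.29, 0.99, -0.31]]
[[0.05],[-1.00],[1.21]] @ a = [[-0.01, 0.05, -0.02], [0.29, -0.99, 0.31], [-0.35, 1.20, -0.38]]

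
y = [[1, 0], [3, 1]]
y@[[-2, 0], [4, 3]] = [[-2, 0], [-2, 3]]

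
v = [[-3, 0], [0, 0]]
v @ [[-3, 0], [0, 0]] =[[9, 0], [0, 0]]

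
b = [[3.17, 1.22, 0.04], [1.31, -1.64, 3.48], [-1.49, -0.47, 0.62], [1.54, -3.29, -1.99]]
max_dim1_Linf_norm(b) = 3.48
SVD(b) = [[-0.40, -0.15, -0.80],[-0.54, -0.75, 0.35],[0.19, -0.09, 0.40],[-0.71, 0.64, 0.29]] @ diag([4.302525857668055, 4.082721416981786, 3.5855065298247584]) @ [[-0.78, 0.62, -0.09], [-0.08, -0.24, -0.97], [-0.62, -0.75, 0.24]]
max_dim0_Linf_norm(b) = 3.48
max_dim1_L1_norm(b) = 6.82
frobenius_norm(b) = 6.93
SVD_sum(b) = [[1.36, -1.07, 0.15], [1.83, -1.44, 0.2], [-0.65, 0.51, -0.07], [2.4, -1.88, 0.27]] + [[0.05, 0.15, 0.58], [0.26, 0.75, 2.97], [0.03, 0.09, 0.35], [-0.22, -0.63, -2.51]] + [[1.76, 2.14, -0.70], [-0.78, -0.95, 0.31], [-0.87, -1.06, 0.35], [-0.64, -0.78, 0.25]]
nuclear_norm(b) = 11.97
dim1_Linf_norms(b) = [3.17, 3.48, 1.49, 3.29]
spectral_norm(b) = 4.30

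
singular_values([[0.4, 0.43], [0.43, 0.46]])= [0.86, 0.0]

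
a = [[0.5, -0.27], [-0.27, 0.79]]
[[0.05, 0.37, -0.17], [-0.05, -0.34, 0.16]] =a @ [[0.09, 0.63, -0.29], [-0.03, -0.21, 0.1]]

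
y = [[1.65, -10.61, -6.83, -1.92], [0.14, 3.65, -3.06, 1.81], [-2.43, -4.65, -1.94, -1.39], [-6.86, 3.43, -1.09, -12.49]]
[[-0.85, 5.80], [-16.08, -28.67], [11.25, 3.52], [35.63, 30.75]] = y@[[-2.58, 1.88], [-1.41, -2.17], [2.26, 4.23], [-2.02, -4.46]]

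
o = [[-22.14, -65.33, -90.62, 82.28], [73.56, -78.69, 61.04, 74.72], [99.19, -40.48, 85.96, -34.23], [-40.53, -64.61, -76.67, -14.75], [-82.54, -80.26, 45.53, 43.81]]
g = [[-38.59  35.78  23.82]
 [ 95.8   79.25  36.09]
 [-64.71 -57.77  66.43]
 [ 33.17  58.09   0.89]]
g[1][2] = 36.09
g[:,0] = [-38.59, 95.8, -64.71, 33.17]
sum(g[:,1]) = 115.35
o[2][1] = -40.48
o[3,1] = -64.61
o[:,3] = [82.28, 74.72, -34.23, -14.75, 43.81]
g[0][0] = -38.59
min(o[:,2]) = -90.62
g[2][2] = 66.43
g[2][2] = 66.43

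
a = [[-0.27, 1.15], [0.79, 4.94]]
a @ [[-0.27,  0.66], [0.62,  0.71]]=[[0.79, 0.64], [2.85, 4.03]]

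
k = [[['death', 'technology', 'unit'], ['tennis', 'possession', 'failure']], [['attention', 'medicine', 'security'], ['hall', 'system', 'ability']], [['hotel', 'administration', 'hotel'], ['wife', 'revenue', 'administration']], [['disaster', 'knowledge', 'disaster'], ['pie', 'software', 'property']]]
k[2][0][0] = 'hotel'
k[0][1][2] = 'failure'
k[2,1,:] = ['wife', 'revenue', 'administration']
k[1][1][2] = 'ability'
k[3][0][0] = 'disaster'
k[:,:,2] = [['unit', 'failure'], ['security', 'ability'], ['hotel', 'administration'], ['disaster', 'property']]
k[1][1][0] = 'hall'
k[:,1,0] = ['tennis', 'hall', 'wife', 'pie']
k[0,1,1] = 'possession'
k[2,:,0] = ['hotel', 'wife']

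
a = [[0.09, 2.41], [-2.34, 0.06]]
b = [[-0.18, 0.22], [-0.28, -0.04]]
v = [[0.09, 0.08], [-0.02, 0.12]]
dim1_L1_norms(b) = [0.4, 0.32]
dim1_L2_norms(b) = [0.28, 0.28]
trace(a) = 0.15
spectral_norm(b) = 0.35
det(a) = 5.64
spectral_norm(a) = 2.41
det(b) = 0.07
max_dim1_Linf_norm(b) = 0.28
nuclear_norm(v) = 0.23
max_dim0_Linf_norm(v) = 0.12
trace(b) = -0.22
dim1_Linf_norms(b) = [0.22, 0.28]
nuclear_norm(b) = 0.55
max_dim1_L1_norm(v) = 0.17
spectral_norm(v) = 0.15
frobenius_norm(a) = 3.36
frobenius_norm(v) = 0.17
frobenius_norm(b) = 0.40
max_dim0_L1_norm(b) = 0.46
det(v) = 0.01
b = v @ a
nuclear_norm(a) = 4.75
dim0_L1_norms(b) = [0.46, 0.26]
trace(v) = 0.21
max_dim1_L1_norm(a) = 2.5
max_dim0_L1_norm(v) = 0.2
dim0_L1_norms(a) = [2.43, 2.47]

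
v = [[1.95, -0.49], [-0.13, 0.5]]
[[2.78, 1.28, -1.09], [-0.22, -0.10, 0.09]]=v@ [[1.41, 0.65, -0.55], [-0.07, -0.03, 0.03]]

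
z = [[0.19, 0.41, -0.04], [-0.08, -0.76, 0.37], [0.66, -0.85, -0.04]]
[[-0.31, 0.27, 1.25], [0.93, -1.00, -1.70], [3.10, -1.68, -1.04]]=z@[[2.24, -1.14, 1.56], [-1.87, 1.12, 2.4], [-0.83, -0.64, 0.66]]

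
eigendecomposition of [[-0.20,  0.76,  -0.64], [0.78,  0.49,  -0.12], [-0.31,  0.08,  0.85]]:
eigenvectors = [[0.85,-0.58,0.35], [-0.5,-0.73,0.82], [0.18,0.37,0.45]]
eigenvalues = [-0.79, 1.17, 0.76]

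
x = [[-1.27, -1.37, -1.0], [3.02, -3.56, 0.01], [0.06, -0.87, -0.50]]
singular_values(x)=[4.73, 2.21, 0.18]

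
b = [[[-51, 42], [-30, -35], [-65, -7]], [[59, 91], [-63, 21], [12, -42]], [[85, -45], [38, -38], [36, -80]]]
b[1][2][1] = -42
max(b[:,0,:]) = 91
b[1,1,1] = 21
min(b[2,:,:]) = -80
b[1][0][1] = 91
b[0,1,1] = -35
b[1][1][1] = 21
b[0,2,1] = -7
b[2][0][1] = -45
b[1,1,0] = -63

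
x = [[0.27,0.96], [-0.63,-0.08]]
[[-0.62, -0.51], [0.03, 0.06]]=x @ [[0.03, -0.03], [-0.65, -0.52]]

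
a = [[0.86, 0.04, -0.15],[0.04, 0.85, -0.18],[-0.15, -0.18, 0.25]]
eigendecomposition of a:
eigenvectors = [[0.19, -0.72, 0.66],[0.24, 0.69, 0.68],[0.95, -0.03, -0.31]]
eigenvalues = [0.17, 0.82, 0.97]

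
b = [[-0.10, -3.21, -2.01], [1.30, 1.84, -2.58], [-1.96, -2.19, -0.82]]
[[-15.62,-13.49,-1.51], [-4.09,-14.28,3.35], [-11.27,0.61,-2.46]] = b @ [[1.49, -3.84, 0.62], [2.32, 1.43, 0.74], [3.99, 4.62, -0.46]]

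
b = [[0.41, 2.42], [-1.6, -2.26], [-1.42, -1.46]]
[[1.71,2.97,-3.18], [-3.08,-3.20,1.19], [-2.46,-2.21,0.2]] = b @ [[1.22,0.35,1.46], [0.50,1.17,-1.56]]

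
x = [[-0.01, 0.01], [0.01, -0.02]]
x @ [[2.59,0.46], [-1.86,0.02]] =[[-0.04, -0.0], [0.06, 0.00]]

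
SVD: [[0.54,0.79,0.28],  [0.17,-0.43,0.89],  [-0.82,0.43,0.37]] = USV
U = [[0.1, -0.99, -0.01], [0.93, 0.1, -0.35], [0.34, 0.02, 0.94]]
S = [1.0, 1.0, 1.0]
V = [[-0.07, -0.17, 0.98],[-0.54, -0.82, -0.18],[-0.84, 0.54, 0.04]]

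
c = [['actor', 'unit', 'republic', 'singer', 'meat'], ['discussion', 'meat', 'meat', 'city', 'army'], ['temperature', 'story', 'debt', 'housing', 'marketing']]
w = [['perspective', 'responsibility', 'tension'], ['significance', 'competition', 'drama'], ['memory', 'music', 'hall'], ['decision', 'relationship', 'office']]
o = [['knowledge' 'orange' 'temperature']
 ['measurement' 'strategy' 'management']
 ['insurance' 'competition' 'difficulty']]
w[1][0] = 'significance'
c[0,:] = ['actor', 'unit', 'republic', 'singer', 'meat']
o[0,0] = 'knowledge'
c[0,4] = 'meat'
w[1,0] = 'significance'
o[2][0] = 'insurance'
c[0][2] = 'republic'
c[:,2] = ['republic', 'meat', 'debt']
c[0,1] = 'unit'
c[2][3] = 'housing'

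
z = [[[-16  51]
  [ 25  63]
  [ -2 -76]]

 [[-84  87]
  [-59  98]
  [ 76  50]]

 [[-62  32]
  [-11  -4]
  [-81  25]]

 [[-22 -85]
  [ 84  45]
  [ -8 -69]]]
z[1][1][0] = -59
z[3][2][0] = -8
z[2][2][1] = 25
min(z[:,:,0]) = -84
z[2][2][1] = 25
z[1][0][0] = -84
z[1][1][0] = -59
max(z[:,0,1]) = 87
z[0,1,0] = 25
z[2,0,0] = -62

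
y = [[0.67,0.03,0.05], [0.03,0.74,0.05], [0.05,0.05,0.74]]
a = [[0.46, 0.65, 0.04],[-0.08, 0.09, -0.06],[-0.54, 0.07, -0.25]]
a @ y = [[0.33,0.5,0.09],[-0.05,0.06,-0.04],[-0.37,0.02,-0.21]]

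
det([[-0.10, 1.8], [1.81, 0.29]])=-3.287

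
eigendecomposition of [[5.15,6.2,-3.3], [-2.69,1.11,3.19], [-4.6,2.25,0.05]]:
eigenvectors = [[0.19+0.55j, (0.19-0.55j), (0.51+0j)],[-0.59+0.00j, -0.59-0.00j, -0.27+0.00j],[-0.55-0.15j, -0.55+0.15j, 0.82+0.00j]]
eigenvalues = [(4.92+3.3j), (4.92-3.3j), (-3.53+0j)]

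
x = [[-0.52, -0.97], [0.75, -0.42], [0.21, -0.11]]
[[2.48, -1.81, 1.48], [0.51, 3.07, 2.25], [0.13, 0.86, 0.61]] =x @[[-0.58, 3.95, 1.65], [-2.25, -0.25, -2.41]]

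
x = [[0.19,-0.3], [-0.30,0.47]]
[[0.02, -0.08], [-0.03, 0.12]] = x @ [[0.14, 0.03], [0.03, 0.27]]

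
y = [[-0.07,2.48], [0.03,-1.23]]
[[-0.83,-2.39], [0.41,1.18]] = y@ [[0.54, 1.54], [-0.32, -0.92]]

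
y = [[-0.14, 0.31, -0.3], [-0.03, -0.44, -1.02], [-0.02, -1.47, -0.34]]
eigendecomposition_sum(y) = [[-0.00, -0.02, -0.02], [-0.03, -0.84, -0.68], [-0.03, -0.96, -0.78]] + [[-0.14, 0.05, -0.04], [0.0, -0.0, 0.00], [0.0, -0.00, 0.0]] + [[-0.0, 0.28, -0.25], [-0.01, 0.40, -0.35], [0.01, -0.5, 0.44]]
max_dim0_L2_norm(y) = 1.57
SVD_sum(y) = [[0.0, 0.12, 0.06], [-0.01, -0.76, -0.40], [-0.02, -1.30, -0.67]] + [[-0.04, 0.19, -0.37], [-0.06, 0.32, -0.62], [0.03, -0.17, 0.33]] + [[-0.1, -0.0, 0.01], [0.04, 0.0, -0.0], [-0.04, -0.00, 0.0]]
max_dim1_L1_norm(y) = 1.83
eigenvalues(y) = [-1.62, -0.14, 0.83]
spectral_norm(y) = 1.70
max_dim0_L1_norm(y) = 2.22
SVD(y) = [[-0.08, 0.47, -0.88], [0.51, 0.78, 0.37], [0.86, -0.42, -0.30]] @ diag([1.70149427282099, 0.8990737954370801, 0.1186741333051779]) @ [[-0.01,-0.89,-0.46], [-0.09,0.46,-0.88], [1.00,0.03,-0.09]]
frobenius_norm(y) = 1.93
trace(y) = -0.92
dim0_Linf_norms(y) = [0.14, 1.47, 1.02]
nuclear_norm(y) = 2.72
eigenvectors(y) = [[-0.02, -1.0, -0.4], [-0.66, 0.01, -0.57], [-0.76, 0.03, 0.72]]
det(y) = 0.18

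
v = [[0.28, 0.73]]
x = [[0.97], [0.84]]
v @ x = [[0.88]]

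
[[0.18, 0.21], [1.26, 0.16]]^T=[[0.18, 1.26], [0.21, 0.16]]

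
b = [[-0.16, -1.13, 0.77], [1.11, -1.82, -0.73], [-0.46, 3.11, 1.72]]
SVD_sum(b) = [[0.14, -0.58, -0.27],[0.48, -1.91, -0.87],[-0.79, 3.16, 1.44]] + [[-0.28, -0.55, 1.04], [0.02, 0.03, -0.06], [-0.04, -0.08, 0.16]] + [[-0.02,-0.0,-0.01], [0.62,0.06,0.20], [0.37,0.04,0.12]]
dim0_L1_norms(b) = [1.73, 6.06, 3.22]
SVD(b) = [[0.16, -0.99, -0.03], [0.51, 0.05, 0.86], [-0.84, -0.15, 0.51]] @ diag([4.210936936962635, 1.2264170047327905, 0.7607965847886052]) @ [[0.22,-0.89,-0.41], [0.23,0.45,-0.86], [0.95,0.1,0.31]]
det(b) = 3.93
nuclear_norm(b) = 6.20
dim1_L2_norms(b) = [1.38, 2.25, 3.58]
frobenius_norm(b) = 4.45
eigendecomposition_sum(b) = [[-0.19+0.72j,(-0.84-0.84j),(0.07-0.42j)], [(0.56+0.31j),-0.89+0.52j,(-0.34-0.15j)], [-0.42-0.51j,1.05-0.17j,0.27+0.27j]] + [[(-0.19-0.72j),-0.84+0.84j,(0.07+0.42j)],[0.56-0.31j,(-0.89-0.52j),-0.34+0.15j],[(-0.42+0.51j),(1.05+0.17j),(0.27-0.27j)]] + [[0.21-0.00j, (0.55-0j), (0.64-0j)], [-0.02+0.00j, (-0.04+0j), -0.05+0.00j], [(0.39-0j), (1.01-0j), 1.17-0.00j]]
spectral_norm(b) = 4.21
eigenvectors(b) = [[-0.63+0.00j, -0.63-0.00j, 0.48+0.00j], [(-0.13+0.53j), (-0.13-0.53j), -0.04+0.00j], [(0.32-0.46j), (0.32+0.46j), 0.88+0.00j]]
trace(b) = -0.26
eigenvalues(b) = [(-0.8+1.51j), (-0.8-1.51j), (1.34+0j)]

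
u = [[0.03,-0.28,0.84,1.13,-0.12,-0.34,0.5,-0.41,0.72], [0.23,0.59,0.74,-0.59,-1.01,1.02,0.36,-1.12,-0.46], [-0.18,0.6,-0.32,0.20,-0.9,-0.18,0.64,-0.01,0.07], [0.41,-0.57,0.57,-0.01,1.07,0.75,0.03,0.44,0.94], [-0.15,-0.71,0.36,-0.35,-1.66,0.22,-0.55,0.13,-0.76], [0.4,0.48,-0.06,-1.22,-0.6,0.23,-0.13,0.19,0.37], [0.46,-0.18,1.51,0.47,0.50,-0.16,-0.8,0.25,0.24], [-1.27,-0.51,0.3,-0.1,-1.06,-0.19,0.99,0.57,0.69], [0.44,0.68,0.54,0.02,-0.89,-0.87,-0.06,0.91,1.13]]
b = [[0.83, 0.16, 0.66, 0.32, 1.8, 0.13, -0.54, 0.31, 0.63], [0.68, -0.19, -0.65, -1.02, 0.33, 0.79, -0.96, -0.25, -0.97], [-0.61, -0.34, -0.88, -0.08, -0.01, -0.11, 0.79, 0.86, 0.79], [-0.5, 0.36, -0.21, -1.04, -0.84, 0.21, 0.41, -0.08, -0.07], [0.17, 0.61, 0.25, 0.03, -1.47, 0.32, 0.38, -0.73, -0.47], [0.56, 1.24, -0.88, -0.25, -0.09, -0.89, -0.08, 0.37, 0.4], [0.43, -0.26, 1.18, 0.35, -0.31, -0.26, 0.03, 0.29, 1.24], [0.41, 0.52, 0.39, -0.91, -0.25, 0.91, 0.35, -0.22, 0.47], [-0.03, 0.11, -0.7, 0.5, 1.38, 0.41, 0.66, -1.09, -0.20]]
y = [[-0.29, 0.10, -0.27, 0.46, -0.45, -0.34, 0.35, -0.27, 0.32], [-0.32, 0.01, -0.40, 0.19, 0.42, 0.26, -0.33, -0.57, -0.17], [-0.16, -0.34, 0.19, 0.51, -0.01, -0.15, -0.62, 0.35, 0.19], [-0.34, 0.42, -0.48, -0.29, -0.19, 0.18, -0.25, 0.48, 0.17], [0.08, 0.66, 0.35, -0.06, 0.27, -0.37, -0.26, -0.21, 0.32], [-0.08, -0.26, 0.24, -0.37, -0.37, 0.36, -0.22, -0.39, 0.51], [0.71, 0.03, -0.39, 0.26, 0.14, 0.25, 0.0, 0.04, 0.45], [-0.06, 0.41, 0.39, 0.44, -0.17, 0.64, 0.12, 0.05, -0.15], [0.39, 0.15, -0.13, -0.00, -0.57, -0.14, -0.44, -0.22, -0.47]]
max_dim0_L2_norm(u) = 2.88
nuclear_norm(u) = 14.83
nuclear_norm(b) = 14.84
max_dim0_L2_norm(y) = 1.0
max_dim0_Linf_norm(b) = 1.8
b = y @ u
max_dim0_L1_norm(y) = 2.84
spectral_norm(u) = 3.15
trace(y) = -0.17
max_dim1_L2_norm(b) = 2.3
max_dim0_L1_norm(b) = 6.48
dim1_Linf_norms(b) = [1.8, 1.02, 0.88, 1.04, 1.47, 1.24, 1.24, 0.91, 1.38]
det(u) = 0.04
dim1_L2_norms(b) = [2.3, 2.15, 1.81, 1.56, 1.9, 1.95, 1.89, 1.64, 2.12]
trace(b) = -4.03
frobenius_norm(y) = 3.00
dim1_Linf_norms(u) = [1.13, 1.12, 0.9, 1.07, 1.66, 1.22, 1.51, 1.27, 1.13]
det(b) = -0.26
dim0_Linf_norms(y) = [0.71, 0.66, 0.48, 0.51, 0.57, 0.64, 0.62, 0.57, 0.51]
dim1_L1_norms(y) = [2.85, 2.67, 2.52, 2.8, 2.58, 2.8, 2.27, 2.43, 2.51]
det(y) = -1.00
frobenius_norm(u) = 5.81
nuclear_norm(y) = 9.00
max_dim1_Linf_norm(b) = 1.8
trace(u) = -0.24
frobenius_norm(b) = 5.81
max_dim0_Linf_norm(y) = 0.71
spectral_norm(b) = 3.15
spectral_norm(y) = 1.01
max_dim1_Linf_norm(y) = 0.71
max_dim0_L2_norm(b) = 2.88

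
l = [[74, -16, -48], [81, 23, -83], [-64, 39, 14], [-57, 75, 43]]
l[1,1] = 23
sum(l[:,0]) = 34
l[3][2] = 43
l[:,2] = [-48, -83, 14, 43]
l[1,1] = 23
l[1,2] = -83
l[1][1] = 23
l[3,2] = 43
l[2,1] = 39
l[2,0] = -64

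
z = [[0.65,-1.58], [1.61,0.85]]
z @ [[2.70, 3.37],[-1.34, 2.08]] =[[3.87, -1.1], [3.21, 7.19]]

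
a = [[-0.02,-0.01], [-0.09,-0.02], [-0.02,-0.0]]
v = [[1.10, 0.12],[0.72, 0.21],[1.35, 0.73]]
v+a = [[1.08, 0.11], [0.63, 0.19], [1.33, 0.73]]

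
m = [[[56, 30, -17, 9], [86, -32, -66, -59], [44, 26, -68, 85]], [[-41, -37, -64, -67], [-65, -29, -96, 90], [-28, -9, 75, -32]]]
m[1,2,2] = 75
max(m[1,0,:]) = -37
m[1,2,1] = -9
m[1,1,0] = -65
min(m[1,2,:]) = -32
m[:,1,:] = [[86, -32, -66, -59], [-65, -29, -96, 90]]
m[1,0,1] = -37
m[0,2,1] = 26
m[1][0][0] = -41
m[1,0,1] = -37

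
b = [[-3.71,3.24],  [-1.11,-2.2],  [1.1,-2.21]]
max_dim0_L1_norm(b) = 7.65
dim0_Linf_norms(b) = [3.71, 3.24]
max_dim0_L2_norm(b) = 4.5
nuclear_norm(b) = 7.97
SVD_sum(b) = [[-3.15, 3.72], [0.62, -0.73], [1.55, -1.83]] + [[-0.56,-0.48], [-1.73,-1.47], [-0.45,-0.38]]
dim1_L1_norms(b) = [6.95, 3.31, 3.31]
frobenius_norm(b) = 6.04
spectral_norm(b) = 5.51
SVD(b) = [[-0.88, -0.3],[0.17, -0.92],[0.43, -0.24]] @ diag([5.512714647361081, 2.4572092334130993]) @ [[0.65, -0.76], [0.76, 0.65]]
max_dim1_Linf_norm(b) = 3.71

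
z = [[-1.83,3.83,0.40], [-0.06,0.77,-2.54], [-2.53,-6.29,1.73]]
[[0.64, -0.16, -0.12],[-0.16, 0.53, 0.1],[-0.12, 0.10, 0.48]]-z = [[2.47, -3.99, -0.52], [-0.10, -0.24, 2.64], [2.41, 6.39, -1.25]]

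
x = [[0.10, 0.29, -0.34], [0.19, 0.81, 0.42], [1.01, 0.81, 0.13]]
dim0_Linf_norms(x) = [1.01, 0.81, 0.42]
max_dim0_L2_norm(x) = 1.18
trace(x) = 1.04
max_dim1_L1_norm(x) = 1.95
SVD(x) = [[-0.14, 0.39, -0.91], [-0.53, -0.81, -0.26], [-0.83, 0.45, 0.32]] @ diag([1.5223171403558726, 0.5616549141356602, 0.3721481984451656]) @ [[-0.63, -0.75, -0.19], [0.6, -0.32, -0.73], [0.49, -0.57, 0.65]]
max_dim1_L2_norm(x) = 1.3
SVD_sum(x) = [[0.14, 0.16, 0.04], [0.51, 0.61, 0.15], [0.80, 0.96, 0.24]] + [[0.13, -0.07, -0.16], [-0.27, 0.15, 0.33], [0.15, -0.08, -0.18]] + [[-0.17, 0.19, -0.22], [-0.05, 0.05, -0.06], [0.06, -0.07, 0.08]]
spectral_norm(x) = 1.52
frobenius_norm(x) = 1.66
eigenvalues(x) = [(1.15+0j), (-0.06+0.52j), (-0.06-0.52j)]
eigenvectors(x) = [[0.01+0.00j, -0.03-0.59j, (-0.03+0.59j)], [(0.78+0j), 0.21+0.26j, (0.21-0.26j)], [0.63+0.00j, (-0.74+0j), (-0.74-0j)]]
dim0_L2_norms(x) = [1.03, 1.18, 0.56]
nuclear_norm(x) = 2.46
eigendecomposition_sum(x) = [[0.01+0.00j, 0.01-0.00j, 0.00+0.00j], [0.41+0.00j, 0.94-0.00j, 0.25+0.00j], [(0.33+0j), (0.76-0j), 0.20+0.00j]] + [[0.05+0.27j, (0.14+0.01j), -0.17-0.02j], [(-0.11-0.11j), (-0.07+0.04j), 0.08-0.05j], [(0.34-0.04j), (0.02-0.17j), -0.04+0.21j]] + [[0.05-0.27j, (0.14-0.01j), (-0.17+0.02j)], [-0.11+0.11j, -0.07-0.04j, (0.08+0.05j)], [(0.34+0.04j), (0.02+0.17j), -0.04-0.21j]]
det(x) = 0.32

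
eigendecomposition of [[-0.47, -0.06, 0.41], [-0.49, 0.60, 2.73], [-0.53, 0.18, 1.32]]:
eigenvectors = [[-0.05, -0.73, 0.34], [-0.92, 0.60, -0.9], [-0.38, -0.32, 0.26]]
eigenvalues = [1.69, -0.24, -0.0]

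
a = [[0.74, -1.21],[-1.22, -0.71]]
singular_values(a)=[1.43, 1.4]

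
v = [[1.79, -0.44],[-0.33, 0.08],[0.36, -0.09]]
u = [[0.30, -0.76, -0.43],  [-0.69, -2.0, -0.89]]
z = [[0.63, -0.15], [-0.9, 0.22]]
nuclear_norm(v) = 1.91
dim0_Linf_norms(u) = [0.69, 2.0, 0.89]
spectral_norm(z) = 1.13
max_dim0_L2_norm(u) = 2.14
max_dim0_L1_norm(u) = 2.76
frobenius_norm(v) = 1.91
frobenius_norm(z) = 1.13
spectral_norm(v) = 1.91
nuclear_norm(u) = 2.94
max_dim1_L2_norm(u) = 2.3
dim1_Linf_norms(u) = [0.76, 2.0]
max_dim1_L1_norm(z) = 1.12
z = u @ v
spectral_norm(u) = 2.42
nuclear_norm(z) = 1.13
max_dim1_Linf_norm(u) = 2.0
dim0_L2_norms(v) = [1.86, 0.46]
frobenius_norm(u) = 2.47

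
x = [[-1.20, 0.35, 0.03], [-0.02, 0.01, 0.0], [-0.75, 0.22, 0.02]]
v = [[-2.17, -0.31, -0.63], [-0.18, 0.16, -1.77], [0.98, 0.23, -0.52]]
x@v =[[2.57, 0.43, 0.12],[0.04, 0.01, -0.01],[1.61, 0.27, 0.07]]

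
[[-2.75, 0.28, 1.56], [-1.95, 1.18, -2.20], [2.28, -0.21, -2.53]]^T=[[-2.75, -1.95, 2.28], [0.28, 1.18, -0.21], [1.56, -2.20, -2.53]]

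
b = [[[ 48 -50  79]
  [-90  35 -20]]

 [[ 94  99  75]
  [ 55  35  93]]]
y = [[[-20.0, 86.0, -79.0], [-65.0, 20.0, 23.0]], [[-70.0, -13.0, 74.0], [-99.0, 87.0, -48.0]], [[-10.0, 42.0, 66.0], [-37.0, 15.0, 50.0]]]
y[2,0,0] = -10.0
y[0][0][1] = 86.0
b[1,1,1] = 35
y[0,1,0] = -65.0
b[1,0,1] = 99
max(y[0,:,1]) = 86.0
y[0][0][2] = -79.0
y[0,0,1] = 86.0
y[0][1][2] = 23.0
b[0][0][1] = -50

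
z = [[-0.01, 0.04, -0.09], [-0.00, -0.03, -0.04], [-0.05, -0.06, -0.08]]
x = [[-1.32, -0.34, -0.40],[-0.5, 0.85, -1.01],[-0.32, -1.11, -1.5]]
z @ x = [[0.02, 0.14, 0.10], [0.03, 0.02, 0.09], [0.12, 0.05, 0.2]]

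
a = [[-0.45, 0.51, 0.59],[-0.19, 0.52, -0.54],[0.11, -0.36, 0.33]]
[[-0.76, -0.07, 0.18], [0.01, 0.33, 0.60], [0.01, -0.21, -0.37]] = a@ [[0.22,  -0.03,  -0.75], [-0.56,  0.25,  0.31], [-0.64,  -0.36,  -0.54]]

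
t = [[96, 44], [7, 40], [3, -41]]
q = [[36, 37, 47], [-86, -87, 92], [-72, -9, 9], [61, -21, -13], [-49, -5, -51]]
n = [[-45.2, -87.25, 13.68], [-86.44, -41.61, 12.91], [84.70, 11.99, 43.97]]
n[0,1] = -87.25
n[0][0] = -45.2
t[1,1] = 40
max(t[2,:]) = 3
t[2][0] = 3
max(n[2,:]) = 84.7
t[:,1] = [44, 40, -41]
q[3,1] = -21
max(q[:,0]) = 61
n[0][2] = 13.68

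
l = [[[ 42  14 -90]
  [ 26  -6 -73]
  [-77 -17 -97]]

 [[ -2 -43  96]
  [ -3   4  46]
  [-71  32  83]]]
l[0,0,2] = -90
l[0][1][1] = -6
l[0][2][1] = -17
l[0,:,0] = [42, 26, -77]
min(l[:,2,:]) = -97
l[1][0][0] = -2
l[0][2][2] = -97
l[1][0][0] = -2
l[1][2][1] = 32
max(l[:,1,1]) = 4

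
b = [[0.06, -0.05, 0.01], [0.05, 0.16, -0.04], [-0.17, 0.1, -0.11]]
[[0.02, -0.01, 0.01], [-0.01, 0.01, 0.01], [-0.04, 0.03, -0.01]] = b @ [[0.2, -0.07, 0.12], [-0.16, 0.02, 0.03], [-0.13, -0.17, -0.06]]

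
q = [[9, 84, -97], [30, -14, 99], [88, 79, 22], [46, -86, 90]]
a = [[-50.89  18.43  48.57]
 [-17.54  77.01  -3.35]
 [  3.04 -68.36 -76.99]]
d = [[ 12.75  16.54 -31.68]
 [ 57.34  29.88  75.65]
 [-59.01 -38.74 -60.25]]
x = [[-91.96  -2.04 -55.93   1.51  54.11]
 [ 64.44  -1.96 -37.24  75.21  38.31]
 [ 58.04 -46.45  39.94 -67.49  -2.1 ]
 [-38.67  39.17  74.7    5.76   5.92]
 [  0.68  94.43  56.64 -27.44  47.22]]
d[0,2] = -31.68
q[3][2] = 90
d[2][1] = -38.74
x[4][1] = 94.43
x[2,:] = [58.04, -46.45, 39.94, -67.49, -2.1]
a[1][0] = -17.54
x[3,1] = 39.17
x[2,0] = 58.04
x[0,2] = -55.93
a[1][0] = -17.54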